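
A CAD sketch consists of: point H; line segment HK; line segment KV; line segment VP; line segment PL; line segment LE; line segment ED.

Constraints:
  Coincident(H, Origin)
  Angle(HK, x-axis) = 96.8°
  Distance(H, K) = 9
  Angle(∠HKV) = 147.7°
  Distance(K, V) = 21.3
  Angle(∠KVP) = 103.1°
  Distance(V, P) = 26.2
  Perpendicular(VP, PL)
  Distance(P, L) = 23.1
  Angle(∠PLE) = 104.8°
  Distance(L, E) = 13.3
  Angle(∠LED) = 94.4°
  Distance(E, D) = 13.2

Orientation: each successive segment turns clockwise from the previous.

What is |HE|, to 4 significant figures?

15.46

H is at the origin; HK runs at 96.8° with length 9.0, so K = (-1.066, 8.937). ∠HKV = 147.7° gives KV at 64.50° from the x-axis; with |KV| = 21.3, V = (8.104, 28.16). ∠KVP = 103.1° gives VP at -12.40° from the x-axis; with |VP| = 26.2, P = (33.69, 22.54). VP is perpendicular to PL, so PL runs at -102.4°; with |PL| = 23.1, L = (28.73, -0.02544). ∠PLE = 104.8° gives LE at -177.6° from the x-axis; with |LE| = 13.3, E = (15.44, -0.5824). Then |HE| = |E − H| = 15.46.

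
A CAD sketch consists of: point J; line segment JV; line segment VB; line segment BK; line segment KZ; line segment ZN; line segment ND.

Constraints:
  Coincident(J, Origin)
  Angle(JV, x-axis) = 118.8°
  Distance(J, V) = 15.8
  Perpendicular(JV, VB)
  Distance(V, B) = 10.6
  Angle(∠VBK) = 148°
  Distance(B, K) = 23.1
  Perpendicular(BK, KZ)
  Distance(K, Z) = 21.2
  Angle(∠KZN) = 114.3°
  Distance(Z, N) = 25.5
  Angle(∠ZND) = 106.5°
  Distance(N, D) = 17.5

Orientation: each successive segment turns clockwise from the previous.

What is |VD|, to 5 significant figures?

13.087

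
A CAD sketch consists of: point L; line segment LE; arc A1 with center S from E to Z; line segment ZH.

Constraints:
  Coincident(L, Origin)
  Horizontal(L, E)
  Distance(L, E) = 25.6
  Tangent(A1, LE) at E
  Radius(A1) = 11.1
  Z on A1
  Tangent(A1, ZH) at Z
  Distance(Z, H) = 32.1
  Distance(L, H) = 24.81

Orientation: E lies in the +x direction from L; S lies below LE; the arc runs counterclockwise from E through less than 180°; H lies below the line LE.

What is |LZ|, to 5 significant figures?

18.440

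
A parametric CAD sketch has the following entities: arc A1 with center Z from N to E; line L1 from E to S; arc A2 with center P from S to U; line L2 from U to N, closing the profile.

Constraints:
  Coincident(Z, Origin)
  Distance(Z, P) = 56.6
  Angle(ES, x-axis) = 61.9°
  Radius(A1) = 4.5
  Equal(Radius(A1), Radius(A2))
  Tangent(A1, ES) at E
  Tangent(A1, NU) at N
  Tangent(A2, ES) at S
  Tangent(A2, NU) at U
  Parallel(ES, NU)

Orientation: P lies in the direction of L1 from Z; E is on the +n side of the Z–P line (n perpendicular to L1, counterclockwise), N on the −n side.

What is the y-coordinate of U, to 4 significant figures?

47.81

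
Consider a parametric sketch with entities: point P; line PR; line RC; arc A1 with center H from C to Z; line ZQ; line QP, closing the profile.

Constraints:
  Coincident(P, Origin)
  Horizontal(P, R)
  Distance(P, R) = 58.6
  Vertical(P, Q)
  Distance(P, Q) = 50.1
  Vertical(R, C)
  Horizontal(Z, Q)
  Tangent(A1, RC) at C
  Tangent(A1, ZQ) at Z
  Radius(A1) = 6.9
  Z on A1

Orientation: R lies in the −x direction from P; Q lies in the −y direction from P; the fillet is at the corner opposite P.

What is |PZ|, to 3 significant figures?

72.0

P is at the origin; P and R share the same y with |PR| = 58.6 and R on the −x side, so R = (-58.6, 0.00). P and Q share the same x with |PQ| = 50.1 and Q on the −y side, so Q = (0.00, -50.1). The virtual corner opposite P is at (-58.6, -50.1). Tangency of A1 to RC means the radius HC is perpendicular to RC and A1 meets ZQ tangentially, so HZ is at right angles to ZQ, with radius 6.9, so the center H sits 6.9 in from both sides at H = (-51.7, -43.2). That places the tangent points at C = (-58.6, -43.2) on RC and Z = (-51.7, -50.1) on ZQ. Then |PZ| = |Z − P| = 72.0.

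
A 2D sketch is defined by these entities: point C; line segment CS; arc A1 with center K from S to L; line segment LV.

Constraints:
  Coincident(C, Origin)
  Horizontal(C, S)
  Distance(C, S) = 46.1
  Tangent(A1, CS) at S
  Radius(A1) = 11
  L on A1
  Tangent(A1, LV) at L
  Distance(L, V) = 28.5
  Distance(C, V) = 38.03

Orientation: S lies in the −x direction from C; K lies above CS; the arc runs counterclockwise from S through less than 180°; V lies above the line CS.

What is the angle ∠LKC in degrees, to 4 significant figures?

15.66°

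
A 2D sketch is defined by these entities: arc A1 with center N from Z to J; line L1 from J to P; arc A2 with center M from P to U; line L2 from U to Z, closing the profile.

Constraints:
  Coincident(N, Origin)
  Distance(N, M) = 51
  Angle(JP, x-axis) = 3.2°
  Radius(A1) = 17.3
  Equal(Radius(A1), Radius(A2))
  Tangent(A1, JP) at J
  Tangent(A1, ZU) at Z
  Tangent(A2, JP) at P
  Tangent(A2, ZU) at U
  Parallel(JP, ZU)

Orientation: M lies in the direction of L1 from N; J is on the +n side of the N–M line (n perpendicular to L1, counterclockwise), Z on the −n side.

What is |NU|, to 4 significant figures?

53.85

Tangency of A1 to both parallel lines with radius 17.3 puts J and Z at N ± 17.3·n: J = (-0.9657, 17.27), Z = (0.9657, -17.27). Equal radii place P and U the same way about M: P = M + 17.3·n = (49.95, 20.12), U = M − 17.3·n = (51.89, -14.43). Then |NU| = |U − N| = 53.85.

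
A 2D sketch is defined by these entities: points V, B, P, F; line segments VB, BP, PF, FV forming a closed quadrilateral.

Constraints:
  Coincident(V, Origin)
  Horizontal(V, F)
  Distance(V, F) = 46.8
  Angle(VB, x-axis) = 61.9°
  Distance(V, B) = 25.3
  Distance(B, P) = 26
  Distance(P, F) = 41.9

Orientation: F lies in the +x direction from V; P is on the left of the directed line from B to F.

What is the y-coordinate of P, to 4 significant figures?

39.11

V is at the origin; V and F share the same y with |VF| = 46.8 and F in +x, so F = (46.8, 0). VB runs at 61.9° with |VB| = 25.3, so B = (11.92, 22.32). P is determined by |BP| = 26.0 and |PF| = 41.9 together: it lies at the intersection of circle(B, 26.0) and circle(F, 41.9). With |BF| = 41.41, the foot of the radical line on BF is 7.671 from B and the perpendicular offset is √(26.0² − 7.671²) = 24.84. Taking the left-of-BF solution: P = (31.77, 39.11).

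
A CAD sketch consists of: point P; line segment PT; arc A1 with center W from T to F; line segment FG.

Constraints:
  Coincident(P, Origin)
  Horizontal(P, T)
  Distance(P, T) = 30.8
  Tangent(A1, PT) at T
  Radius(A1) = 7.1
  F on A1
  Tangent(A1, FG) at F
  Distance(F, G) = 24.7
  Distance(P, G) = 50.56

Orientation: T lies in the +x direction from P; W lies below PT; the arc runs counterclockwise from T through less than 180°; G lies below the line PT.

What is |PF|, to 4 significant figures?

27.54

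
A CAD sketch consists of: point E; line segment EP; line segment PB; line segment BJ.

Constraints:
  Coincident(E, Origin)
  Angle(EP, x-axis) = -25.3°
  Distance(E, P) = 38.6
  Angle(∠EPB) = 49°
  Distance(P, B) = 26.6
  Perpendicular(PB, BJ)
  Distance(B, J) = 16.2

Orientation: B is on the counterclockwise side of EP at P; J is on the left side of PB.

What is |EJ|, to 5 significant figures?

12.995

E is at the origin; EP runs at -25.3° with length 38.6, so P = 38.6·(cos -25.3°, sin -25.3°) = (34.898, -16.496). ∠EPB = 49.0°, so PB runs at -25.3° + (180° − 49.0°) = 105.70° from the x-axis; with |PB| = 26.6, B = P + 26.6·(cos 105.70°, sin 105.70°) = (27.700, 9.1116). PB is perpendicular to BJ; with |BJ| = 16.2 on the left of PB, J = B + 16.2·(-0.96269, -0.27060) = (12.104, 4.7279). Then |EJ| = |J − E| = 12.995.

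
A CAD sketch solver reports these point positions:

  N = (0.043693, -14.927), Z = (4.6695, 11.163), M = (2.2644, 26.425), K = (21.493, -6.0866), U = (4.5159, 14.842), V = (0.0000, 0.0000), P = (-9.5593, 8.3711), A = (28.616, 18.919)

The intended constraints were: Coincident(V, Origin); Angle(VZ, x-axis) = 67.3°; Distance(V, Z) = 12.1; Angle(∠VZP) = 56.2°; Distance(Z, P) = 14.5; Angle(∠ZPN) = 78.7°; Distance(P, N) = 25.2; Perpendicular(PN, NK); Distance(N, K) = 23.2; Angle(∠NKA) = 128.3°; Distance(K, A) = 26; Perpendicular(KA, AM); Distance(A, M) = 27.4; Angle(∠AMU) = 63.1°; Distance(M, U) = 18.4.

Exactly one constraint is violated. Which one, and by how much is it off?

Distance(M, U) = 18.4 — off by 6.60.

V = (0.00, 0.00) ✓; VZ at 67.30° ✓; |VZ| = 12.10 ✓; ∠VZP = 56.20° ✓; |ZP| = 14.50 ✓; ∠ZPN = 78.70° ✓; |PN| = 25.20 ✓; ∠(PN, NK) = 90.00° ✓; |NK| = 23.20 ✓; ∠NKA = 128.3° ✓; |KA| = 26.00 ✓; ∠(KA, AM) = 90.00° ✓; |AM| = 27.40 ✓; ∠AMU = 63.10° ✓; |MU| = 11.80 ✗.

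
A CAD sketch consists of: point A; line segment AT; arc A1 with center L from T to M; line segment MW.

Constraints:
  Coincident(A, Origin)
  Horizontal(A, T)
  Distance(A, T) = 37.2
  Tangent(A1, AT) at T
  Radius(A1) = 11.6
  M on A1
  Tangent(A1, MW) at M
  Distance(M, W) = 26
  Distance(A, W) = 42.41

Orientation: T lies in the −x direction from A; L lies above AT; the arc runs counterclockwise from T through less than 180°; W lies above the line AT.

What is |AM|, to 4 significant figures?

27.63

Checks: |LM| = 11.60 ✓; ∠(LM, MW) = 90.00° ✓; |MW| = 26.00 ✓; |AW| = 42.41 ✓.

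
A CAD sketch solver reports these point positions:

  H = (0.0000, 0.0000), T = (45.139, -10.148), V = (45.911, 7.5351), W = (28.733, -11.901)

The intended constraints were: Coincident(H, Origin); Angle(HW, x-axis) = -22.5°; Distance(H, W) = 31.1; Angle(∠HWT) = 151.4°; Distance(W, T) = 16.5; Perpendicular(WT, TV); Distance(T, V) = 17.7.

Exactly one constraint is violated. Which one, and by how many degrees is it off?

Perpendicular(WT, TV) — off by 8.60°.

H = (0.00, 0.00) ✓; HW at -22.50° ✓; |HW| = 31.10 ✓; ∠HWT = 151.4° ✓; |WT| = 16.50 ✓; ∠(WT, TV) = 81.40° ✗; |TV| = 17.70 ✓.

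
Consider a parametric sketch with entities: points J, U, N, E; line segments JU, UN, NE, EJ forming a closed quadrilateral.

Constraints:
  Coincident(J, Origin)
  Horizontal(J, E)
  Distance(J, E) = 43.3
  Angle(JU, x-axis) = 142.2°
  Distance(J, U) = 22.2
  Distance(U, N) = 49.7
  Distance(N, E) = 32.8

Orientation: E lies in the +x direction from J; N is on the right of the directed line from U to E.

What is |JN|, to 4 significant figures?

27.75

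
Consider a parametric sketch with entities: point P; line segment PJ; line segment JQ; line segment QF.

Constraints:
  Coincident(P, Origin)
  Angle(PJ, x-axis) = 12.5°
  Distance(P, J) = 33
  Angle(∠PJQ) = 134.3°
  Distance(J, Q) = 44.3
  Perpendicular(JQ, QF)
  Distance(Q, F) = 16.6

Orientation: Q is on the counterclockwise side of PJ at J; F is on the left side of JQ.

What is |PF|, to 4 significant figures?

67.71

∠PJQ = 134.3°, so JQ runs at 12.5° + (180° − 134.3°) = 58.20° from the x-axis; with |JQ| = 44.3, Q = J + 44.3·(cos 58.20°, sin 58.20°) = (55.56, 44.79). The perpendicularity gives QF at right angles to JQ; with |QF| = 16.6 on the left of JQ, F = Q + 16.6·(-0.8499, 0.5270) = (41.45, 53.54). Then |PF| = |F − P| = 67.71.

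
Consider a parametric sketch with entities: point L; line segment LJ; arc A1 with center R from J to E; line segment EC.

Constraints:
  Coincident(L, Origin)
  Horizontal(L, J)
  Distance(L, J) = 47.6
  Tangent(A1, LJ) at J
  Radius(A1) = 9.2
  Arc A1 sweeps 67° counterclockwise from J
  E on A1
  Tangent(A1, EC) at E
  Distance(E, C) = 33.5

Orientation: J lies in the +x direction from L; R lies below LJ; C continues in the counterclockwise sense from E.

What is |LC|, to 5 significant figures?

44.791

On A1, J sits at bearing 90° from R; a 67° counterclockwise sweep puts E at bearing 157°, so E = R + 9.2·(cos 157°, sin 157°) = (39.131, -5.6053). Tangency of A1 to EC means the radius RE is perpendicular to EC, so EC runs along (−sin 157°, cos 157°); with |EC| = 33.5, C = (26.042, -36.442). Then |LC| = |C − L| = 44.791.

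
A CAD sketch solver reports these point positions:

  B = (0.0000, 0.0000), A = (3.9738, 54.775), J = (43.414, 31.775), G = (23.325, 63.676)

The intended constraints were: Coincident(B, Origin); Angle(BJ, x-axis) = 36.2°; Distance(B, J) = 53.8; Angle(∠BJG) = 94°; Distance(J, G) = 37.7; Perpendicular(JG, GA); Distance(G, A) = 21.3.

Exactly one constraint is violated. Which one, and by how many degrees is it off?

Perpendicular(JG, GA) — off by 7.50°.

B = (0.00, 0.00) ✓; BJ at 36.20° ✓; |BJ| = 53.80 ✓; ∠BJG = 94.00° ✓; |JG| = 37.70 ✓; ∠(JG, GA) = 82.50° ✗; |GA| = 21.30 ✓.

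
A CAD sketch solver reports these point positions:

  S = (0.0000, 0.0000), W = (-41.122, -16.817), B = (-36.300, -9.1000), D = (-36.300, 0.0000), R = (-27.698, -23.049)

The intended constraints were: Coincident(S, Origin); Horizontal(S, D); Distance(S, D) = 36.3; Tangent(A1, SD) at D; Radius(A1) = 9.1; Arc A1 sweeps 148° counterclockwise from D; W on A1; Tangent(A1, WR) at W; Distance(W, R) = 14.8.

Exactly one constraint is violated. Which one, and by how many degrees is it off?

Tangent(A1, WR) at W — off by 7.10°.

S = (0.00, 0.00) ✓; S.y = 0.00, D.y = 0.00 ✓; |SD| = 36.30 ✓; ∠(BD, DS) = 90.00° ✓; |BD| = 9.100 ✓; bearing(B→W) − bearing(B→D) = 148.0° ✓; |BW| = 9.100 ✓; ∠(BW, WR) = 82.90° ✗; |WR| = 14.80 ✓.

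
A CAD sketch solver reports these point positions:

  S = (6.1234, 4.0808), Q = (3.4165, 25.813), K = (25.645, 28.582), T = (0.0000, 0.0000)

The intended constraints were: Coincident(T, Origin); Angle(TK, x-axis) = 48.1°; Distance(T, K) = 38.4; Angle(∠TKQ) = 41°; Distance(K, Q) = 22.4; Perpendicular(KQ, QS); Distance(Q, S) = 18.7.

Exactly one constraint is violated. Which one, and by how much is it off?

Distance(Q, S) = 18.7 — off by 3.20.

T = (0.00, 0.00) ✓; TK at 48.10° ✓; |TK| = 38.40 ✓; ∠TKQ = 41.00° ✓; |KQ| = 22.40 ✓; ∠(KQ, QS) = 90.00° ✓; |QS| = 21.90 ✗.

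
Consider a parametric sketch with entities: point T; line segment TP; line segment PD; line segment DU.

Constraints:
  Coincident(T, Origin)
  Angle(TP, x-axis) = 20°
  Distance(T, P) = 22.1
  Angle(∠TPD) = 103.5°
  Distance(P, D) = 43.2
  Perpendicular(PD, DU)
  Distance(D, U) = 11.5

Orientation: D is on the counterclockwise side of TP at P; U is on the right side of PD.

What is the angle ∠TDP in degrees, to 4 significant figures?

23.96°

T is at the origin; TP runs at 20.0° with length 22.1, so P = 22.1·(cos 20.0°, sin 20.0°) = (20.77, 7.559). ∠TPD = 103.5°, so PD runs at 20.0° + (180° − 103.5°) = 96.50° from the x-axis; with |PD| = 43.2, D = P + 43.2·(cos 96.50°, sin 96.50°) = (15.88, 50.48). Then cos ∠TDP = DT·DP / (|DT||DP|), giving 23.96°.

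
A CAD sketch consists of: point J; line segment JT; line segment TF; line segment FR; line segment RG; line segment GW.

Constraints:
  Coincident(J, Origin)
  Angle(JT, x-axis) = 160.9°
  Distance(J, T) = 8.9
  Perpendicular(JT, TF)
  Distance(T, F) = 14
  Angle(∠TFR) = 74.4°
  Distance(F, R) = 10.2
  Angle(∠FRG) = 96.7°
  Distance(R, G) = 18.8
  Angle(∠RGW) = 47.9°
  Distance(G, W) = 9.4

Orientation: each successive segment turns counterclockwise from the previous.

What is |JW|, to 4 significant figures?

7.900

∠FRG = 96.7° gives RG at 79.80° from the x-axis; with |RG| = 18.8, G = (0.5191, 7.563). ∠RGW = 47.9° gives GW at -148.1° from the x-axis; with |GW| = 9.4, W = (-7.461, 2.596). Then |JW| = |W − J| = 7.900.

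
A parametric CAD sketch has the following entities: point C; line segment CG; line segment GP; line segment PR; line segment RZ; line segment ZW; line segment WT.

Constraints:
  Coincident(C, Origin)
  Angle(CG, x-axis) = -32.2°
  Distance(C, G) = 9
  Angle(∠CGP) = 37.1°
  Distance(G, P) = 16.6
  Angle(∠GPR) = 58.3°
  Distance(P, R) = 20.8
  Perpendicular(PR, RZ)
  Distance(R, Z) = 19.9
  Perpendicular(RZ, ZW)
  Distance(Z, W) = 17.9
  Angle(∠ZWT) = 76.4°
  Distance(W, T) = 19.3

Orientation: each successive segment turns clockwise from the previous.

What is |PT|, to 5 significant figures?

7.5253

RZ ⟂ ZW, so ZW runs at -116.80°; with |ZW| = 17.9, W = (10.146, -12.598). ∠ZWT = 76.4° gives WT at 139.60° from the x-axis; with |WT| = 19.3, T = (-4.5513, -0.089058). Then |PT| = |T − P| = 7.5253.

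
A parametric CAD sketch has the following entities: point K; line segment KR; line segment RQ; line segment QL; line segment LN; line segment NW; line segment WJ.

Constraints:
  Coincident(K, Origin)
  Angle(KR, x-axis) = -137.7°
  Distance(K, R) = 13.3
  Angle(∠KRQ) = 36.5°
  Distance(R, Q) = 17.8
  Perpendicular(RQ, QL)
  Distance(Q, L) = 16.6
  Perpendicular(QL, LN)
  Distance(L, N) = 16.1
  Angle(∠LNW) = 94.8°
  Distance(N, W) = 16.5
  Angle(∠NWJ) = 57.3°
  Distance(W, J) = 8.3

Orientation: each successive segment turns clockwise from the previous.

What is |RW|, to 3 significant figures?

0.356

The perpendicularity gives LN at right angles to QL, so LN runs at -101°; with |LN| = 16.1, N = (6.78, -10.5). ∠LNW = 94.8° gives NW at 174° from the x-axis; with |NW| = 16.5, W = (-9.62, -8.67). Then |RW| = |W − R| = 0.356.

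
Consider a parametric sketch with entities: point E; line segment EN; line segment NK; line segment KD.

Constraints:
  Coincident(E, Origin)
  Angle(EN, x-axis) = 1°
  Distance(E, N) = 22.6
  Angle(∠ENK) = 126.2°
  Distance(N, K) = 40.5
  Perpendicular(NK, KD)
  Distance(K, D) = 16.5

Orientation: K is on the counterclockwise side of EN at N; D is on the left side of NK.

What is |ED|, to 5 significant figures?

53.876

∠ENK = 126.2°, so NK runs at 1.0° + (180° − 126.2°) = 54.800° from the x-axis; with |NK| = 40.5, K = N + 40.5·(cos 54.800°, sin 54.800°) = (45.942, 33.489). NK is perpendicular to KD; with |KD| = 16.5 on the left of NK, D = K + 16.5·(-0.81714, 0.57643) = (32.459, 43.000). Then |ED| = |D − E| = 53.876.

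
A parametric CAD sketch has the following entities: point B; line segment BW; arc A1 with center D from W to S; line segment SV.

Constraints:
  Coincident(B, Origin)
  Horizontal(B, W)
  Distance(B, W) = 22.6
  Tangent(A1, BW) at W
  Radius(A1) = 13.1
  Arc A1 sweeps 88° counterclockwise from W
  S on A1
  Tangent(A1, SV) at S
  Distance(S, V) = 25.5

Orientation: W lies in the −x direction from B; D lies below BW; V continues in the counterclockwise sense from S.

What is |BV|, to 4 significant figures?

52.84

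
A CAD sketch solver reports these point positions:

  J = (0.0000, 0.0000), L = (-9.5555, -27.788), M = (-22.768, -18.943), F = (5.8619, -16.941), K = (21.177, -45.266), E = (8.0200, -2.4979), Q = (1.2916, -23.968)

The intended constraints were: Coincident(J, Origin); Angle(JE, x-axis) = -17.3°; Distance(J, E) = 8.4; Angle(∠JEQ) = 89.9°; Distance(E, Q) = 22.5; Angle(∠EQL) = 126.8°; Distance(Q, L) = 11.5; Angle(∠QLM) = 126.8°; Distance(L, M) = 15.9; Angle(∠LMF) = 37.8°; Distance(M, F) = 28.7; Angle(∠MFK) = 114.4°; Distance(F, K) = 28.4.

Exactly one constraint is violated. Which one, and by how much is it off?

Distance(F, K) = 28.4 — off by 3.80.

J = (0.00, 0.00) ✓; JE at -17.30° ✓; |JE| = 8.400 ✓; ∠JEQ = 89.90° ✓; |EQ| = 22.50 ✓; ∠EQL = 126.8° ✓; |QL| = 11.50 ✓; ∠QLM = 126.8° ✓; |LM| = 15.90 ✓; ∠LMF = 37.80° ✓; |MF| = 28.70 ✓; ∠MFK = 114.4° ✓; |FK| = 32.20 ✗.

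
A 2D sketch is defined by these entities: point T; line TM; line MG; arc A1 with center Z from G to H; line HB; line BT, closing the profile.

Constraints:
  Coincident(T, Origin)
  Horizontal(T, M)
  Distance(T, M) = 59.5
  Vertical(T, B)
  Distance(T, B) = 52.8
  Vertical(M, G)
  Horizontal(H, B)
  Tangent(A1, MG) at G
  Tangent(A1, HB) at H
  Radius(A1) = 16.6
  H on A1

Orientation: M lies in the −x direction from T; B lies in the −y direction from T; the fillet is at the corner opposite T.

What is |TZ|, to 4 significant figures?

56.13

T is at the origin; TM is horizontal with |TM| = 59.5 and M on the −x side, so M = (-59.50, 0.000). T and B share the same x with |TB| = 52.8 and B on the −y side, so B = (0.000, -52.80). The virtual corner opposite T is at (-59.50, -52.80). A1 meets MG tangentially, so ZG is at right angles to MG and A1 meets HB tangentially, so ZH is at right angles to HB, with radius 16.6, so the center Z sits 16.6 in from both sides at Z = (-42.90, -36.20). Then |TZ| = |Z − T| = 56.13.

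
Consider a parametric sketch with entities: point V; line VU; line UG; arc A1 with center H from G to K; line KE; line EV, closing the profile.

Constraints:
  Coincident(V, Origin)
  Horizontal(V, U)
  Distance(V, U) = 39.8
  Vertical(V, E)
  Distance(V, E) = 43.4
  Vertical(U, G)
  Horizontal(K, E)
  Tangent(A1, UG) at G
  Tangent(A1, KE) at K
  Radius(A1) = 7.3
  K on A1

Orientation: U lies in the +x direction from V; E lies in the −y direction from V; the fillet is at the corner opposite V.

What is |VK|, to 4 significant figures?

54.22

V is at the origin; V and U share the same y with |VU| = 39.8 and U on the +x side, so U = (39.80, 0.000). V and E share the same x with |VE| = 43.4 and E on the −y side, so E = (0.000, -43.40). The virtual corner opposite V is at (39.80, -43.40). Tangency of A1 to UG means the radius HG is perpendicular to UG and since A1 is tangent to KE there, HK ⟂ KE, with radius 7.3, so the center H sits 7.3 in from both sides at H = (32.50, -36.10). That places the tangent points at G = (39.80, -36.10) on UG and K = (32.50, -43.40) on KE. Then |VK| = |K − V| = 54.22.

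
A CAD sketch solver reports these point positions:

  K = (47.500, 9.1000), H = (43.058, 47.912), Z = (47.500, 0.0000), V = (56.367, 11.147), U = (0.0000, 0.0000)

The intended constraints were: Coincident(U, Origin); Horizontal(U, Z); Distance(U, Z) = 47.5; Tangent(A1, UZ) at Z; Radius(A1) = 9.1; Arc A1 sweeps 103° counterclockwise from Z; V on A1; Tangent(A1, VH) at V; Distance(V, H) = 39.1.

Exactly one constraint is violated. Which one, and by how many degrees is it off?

Tangent(A1, VH) at V — off by 6.90°.

U = (0.00, 0.00) ✓; U.y = 0.00, Z.y = 0.00 ✓; |UZ| = 47.50 ✓; ∠(KZ, ZU) = 90.00° ✓; |KZ| = 9.100 ✓; bearing(K→V) − bearing(K→Z) = 103.0° ✓; |KV| = 9.100 ✓; ∠(KV, VH) = 83.10° ✗; |VH| = 39.10 ✓.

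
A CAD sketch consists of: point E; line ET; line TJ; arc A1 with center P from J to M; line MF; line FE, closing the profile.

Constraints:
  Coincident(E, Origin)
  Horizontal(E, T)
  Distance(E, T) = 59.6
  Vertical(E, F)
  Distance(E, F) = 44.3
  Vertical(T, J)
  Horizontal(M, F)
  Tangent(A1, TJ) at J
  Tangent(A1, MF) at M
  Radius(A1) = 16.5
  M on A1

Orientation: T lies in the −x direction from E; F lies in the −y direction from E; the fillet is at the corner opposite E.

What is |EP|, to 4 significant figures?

51.29

E and F share the same x with |EF| = 44.3 and F on the −y side, so F = (0.000, -44.30). The virtual corner opposite E is at (-59.60, -44.30). The tangent condition forces PJ to be normal to TJ and A1 meets MF tangentially, so PM is at right angles to MF, with radius 16.5, so the center P sits 16.5 in from both sides at P = (-43.10, -27.80). Then |EP| = |P − E| = 51.29.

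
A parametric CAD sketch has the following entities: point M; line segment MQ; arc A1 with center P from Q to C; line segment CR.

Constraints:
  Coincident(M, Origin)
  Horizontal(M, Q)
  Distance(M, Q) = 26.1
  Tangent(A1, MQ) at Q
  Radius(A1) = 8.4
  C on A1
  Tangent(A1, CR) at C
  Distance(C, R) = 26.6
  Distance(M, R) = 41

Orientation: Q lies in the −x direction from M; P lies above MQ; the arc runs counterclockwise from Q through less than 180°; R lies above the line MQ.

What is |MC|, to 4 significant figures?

19.97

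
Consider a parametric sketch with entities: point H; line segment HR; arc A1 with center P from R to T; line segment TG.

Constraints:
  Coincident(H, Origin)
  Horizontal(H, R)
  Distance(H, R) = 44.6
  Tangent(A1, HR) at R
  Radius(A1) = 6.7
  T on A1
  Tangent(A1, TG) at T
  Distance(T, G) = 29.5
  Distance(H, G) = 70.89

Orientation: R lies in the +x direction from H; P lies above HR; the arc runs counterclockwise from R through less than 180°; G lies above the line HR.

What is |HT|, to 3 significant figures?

50.6

Checks: ∠(PR, RH) = 90.00° ✓; |PT| = 6.700 ✓; ∠(PT, TG) = 90.00° ✓; |TG| = 29.50 ✓; |HG| = 70.89 ✓.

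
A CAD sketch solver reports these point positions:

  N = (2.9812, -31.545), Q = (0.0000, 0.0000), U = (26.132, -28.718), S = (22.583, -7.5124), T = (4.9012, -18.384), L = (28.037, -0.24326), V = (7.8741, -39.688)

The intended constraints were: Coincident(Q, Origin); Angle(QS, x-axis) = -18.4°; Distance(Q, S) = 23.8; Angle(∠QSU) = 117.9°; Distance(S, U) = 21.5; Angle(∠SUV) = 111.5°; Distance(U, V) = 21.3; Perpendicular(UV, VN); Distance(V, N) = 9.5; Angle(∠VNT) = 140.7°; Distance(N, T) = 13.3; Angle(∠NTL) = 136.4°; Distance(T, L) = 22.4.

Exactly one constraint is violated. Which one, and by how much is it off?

Distance(T, L) = 22.4 — off by 7.00.

Q = (0.00, 0.00) ✓; QS at -18.40° ✓; |QS| = 23.80 ✓; ∠QSU = 117.9° ✓; |SU| = 21.50 ✓; ∠SUV = 111.5° ✓; |UV| = 21.30 ✓; ∠(UV, VN) = 90.00° ✓; |VN| = 9.500 ✓; ∠VNT = 140.7° ✓; |NT| = 13.30 ✓; ∠NTL = 136.4° ✓; |TL| = 29.40 ✗.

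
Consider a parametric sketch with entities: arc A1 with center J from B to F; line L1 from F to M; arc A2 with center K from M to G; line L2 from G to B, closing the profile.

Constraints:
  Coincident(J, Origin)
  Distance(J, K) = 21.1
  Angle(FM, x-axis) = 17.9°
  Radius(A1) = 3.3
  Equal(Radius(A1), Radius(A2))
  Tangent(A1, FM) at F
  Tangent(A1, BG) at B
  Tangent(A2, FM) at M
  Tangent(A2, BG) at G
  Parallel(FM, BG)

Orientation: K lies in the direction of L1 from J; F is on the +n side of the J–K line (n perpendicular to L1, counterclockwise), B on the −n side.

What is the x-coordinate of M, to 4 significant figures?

19.06

Tangency of A1 to both parallel lines with radius 3.3 puts F and B at J ± 3.3·n: F = (-1.014, 3.140), B = (1.014, -3.140). Equal radii place M and G the same way about K: M = K + 3.3·n = (19.06, 9.625), G = K − 3.3·n = (21.09, 3.345). So M.x = 19.06.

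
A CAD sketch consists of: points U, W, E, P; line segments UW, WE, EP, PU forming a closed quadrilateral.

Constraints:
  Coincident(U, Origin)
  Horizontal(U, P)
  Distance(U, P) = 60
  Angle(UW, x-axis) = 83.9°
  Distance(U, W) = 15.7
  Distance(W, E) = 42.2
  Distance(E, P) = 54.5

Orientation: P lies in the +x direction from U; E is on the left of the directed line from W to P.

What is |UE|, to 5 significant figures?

55.459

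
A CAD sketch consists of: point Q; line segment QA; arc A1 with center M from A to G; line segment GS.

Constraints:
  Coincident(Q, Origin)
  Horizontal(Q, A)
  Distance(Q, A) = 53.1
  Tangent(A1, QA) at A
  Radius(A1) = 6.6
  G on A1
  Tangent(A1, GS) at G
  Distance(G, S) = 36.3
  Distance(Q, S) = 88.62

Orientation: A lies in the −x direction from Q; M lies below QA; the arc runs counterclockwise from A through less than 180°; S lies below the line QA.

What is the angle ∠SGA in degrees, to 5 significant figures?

159.70°

Q is at the origin; QA is horizontal with |QA| = 53.1 and A on the −x side, so A = (-53.100, 0.0000). Tangency of A1 to QA means the radius MA is perpendicular to QA, so M = A + (0, -6.6) = (-53.100, -6.6000). Since MG ⟂ GS (tangency), |MS| = √(6.6² + 36.3²) = 36.895 regardless of where G sits on A1. So S lies on both circle(Q, 88.62) and circle(M, 36.895); the below-QA intersection is S = (-84.959, -25.207). G is the foot of the tangent from S: G = (-57.394, -1.5882).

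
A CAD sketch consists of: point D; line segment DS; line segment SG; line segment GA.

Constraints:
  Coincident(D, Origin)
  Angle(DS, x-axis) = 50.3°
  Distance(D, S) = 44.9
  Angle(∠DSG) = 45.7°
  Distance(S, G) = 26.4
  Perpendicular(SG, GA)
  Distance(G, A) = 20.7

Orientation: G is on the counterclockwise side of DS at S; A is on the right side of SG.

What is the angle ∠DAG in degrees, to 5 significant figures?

5.3618°

∠DSG = 45.7°, so SG runs at 50.3° + (180° − 45.7°) = 184.60° from the x-axis; with |SG| = 26.4, G = S + 26.4·(cos 184.60°, sin 184.60°) = (2.3657, 32.429). The perpendicularity gives GA at right angles to SG; with |GA| = 20.7 on the right of SG, A = G + 20.7·(-0.080199, 0.99678) = (0.70559, 53.062). Then cos ∠DAG = AD·AG / (|AD||AG|), giving 5.3618°.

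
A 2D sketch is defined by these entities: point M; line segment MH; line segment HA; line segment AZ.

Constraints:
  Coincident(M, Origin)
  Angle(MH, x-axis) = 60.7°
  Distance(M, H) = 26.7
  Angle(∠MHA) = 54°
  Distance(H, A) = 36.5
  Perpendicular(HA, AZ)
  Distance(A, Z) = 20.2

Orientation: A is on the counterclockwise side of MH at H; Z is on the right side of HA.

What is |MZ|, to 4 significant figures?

46.69

∠MHA = 54.0°, so HA runs at 60.7° + (180° − 54.0°) = 186.7° from the x-axis; with |HA| = 36.5, A = H + 36.5·(cos 186.7°, sin 186.7°) = (-23.18, 19.03). The perpendicularity gives AZ at right angles to HA; with |AZ| = 20.2 on the right of HA, Z = A + 20.2·(-0.1167, 0.9932) = (-25.54, 39.09). Then |MZ| = |Z − M| = 46.69.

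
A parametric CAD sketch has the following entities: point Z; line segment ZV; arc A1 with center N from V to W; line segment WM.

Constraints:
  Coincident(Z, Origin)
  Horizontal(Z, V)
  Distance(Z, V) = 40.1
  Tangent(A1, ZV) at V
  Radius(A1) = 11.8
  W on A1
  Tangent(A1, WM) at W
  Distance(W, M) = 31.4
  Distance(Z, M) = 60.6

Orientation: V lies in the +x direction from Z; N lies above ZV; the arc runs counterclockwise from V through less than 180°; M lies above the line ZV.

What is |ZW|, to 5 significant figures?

53.577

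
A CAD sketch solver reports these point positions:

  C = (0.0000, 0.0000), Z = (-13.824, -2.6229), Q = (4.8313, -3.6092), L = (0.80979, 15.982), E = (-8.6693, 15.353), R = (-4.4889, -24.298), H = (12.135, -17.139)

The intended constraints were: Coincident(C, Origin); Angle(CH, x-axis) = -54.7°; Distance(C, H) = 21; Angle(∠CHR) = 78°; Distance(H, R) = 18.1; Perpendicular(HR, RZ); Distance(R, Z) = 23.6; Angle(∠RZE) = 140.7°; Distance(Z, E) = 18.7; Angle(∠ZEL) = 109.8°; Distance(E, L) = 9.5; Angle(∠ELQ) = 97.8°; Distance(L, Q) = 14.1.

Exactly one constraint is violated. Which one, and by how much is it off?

Distance(L, Q) = 14.1 — off by 5.90.

C = (0.00, 0.00) ✓; CH at -54.70° ✓; |CH| = 21.00 ✓; ∠CHR = 78.00° ✓; |HR| = 18.10 ✓; ∠(HR, RZ) = 90.00° ✓; |RZ| = 23.60 ✓; ∠RZE = 140.7° ✓; |ZE| = 18.70 ✓; ∠ZEL = 109.8° ✓; |EL| = 9.500 ✓; ∠ELQ = 97.80° ✓; |LQ| = 20.00 ✗.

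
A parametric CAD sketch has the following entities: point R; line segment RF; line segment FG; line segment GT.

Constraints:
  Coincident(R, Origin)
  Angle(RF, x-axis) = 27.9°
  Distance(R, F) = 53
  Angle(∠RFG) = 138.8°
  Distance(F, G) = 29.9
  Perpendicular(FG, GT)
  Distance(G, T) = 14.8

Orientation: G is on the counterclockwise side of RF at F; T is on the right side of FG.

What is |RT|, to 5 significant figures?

85.674

R is at the origin; RF runs at 27.9° with length 53.0, so F = 53.0·(cos 27.9°, sin 27.9°) = (46.840, 24.800). ∠RFG = 138.8°, so FG runs at 27.9° + (180° − 138.8°) = 69.100° from the x-axis; with |FG| = 29.9, G = F + 29.9·(cos 69.100°, sin 69.100°) = (57.506, 52.733). FG ⟂ GT; with |GT| = 14.8 on the right of FG, T = G + 14.8·(0.93420, -0.35674) = (71.332, 47.453). Then |RT| = |T − R| = 85.674.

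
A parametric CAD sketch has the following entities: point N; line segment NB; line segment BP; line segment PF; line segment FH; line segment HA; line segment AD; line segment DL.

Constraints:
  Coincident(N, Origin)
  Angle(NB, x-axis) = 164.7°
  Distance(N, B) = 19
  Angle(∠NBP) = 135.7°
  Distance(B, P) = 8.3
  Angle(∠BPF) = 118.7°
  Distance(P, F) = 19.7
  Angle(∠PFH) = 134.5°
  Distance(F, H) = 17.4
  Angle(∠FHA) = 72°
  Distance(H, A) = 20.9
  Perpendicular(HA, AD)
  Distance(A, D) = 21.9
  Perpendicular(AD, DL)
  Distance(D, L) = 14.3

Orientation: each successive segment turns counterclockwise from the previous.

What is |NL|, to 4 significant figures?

33.43

N is at the origin; NB runs at 164.7° with length 19.0, so B = (-18.33, 5.014). ∠NBP = 135.7° gives BP at -151.0° from the x-axis; with |BP| = 8.3, P = (-25.59, 0.9897). ∠BPF = 118.7° gives PF at -89.70° from the x-axis; with |PF| = 19.7, F = (-25.48, -18.71). ∠PFH = 134.5° gives FH at -44.20° from the x-axis; with |FH| = 17.4, H = (-13.01, -30.84). ∠FHA = 72.0° gives HA at 63.80° from the x-axis; with |HA| = 20.9, A = (-3.781, -12.09). HA is perpendicular to AD, so AD runs at 153.8°; with |AD| = 21.9, D = (-23.43, -2.419). AD is perpendicular to DL, so DL runs at -116.2°; with |DL| = 14.3, L = (-29.74, -15.25). Then |NL| = |L − N| = 33.43.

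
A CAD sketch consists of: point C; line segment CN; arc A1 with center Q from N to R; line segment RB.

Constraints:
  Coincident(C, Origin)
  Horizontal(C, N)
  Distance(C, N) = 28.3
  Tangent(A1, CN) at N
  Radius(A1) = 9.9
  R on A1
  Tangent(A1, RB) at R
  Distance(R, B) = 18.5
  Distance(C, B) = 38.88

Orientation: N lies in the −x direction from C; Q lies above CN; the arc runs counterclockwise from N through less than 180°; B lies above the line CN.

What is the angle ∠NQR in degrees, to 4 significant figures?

106.8°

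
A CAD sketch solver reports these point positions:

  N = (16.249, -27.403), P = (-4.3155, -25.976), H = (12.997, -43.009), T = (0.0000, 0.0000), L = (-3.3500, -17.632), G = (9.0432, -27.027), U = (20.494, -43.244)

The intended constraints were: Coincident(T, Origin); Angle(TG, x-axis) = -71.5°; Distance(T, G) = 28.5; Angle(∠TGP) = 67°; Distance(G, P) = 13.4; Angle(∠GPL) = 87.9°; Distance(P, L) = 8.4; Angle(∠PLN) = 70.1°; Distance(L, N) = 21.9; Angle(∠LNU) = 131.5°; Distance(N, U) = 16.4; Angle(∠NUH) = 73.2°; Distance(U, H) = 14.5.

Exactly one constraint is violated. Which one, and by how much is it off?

Distance(U, H) = 14.5 — off by 7.00.

T = (0.00, 0.00) ✓; TG at -71.50° ✓; |TG| = 28.50 ✓; ∠TGP = 67.00° ✓; |GP| = 13.40 ✓; ∠GPL = 87.90° ✓; |PL| = 8.400 ✓; ∠PLN = 70.10° ✓; |LN| = 21.90 ✓; ∠LNU = 131.5° ✓; |NU| = 16.40 ✓; ∠NUH = 73.20° ✓; |UH| = 7.501 ✗.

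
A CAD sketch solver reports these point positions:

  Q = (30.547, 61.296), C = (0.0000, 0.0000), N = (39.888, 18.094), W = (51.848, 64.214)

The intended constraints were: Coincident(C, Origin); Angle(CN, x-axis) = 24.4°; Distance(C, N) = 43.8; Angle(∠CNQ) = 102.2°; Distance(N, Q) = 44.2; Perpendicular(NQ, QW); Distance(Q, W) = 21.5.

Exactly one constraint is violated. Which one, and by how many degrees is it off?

Perpendicular(NQ, QW) — off by 4.40°.

C = (0.00, 0.00) ✓; CN at 24.40° ✓; |CN| = 43.80 ✓; ∠CNQ = 102.2° ✓; |NQ| = 44.20 ✓; ∠(NQ, QW) = 94.40° ✗; |QW| = 21.50 ✓.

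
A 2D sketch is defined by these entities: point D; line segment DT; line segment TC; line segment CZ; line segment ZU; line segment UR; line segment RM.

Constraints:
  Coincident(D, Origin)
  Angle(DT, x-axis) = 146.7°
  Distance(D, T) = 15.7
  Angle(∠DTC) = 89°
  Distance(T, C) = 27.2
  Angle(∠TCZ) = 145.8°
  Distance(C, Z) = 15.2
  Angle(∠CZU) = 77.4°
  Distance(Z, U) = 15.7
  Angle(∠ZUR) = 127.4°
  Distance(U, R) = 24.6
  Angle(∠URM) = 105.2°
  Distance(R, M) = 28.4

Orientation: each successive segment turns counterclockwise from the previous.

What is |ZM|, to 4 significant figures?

44.18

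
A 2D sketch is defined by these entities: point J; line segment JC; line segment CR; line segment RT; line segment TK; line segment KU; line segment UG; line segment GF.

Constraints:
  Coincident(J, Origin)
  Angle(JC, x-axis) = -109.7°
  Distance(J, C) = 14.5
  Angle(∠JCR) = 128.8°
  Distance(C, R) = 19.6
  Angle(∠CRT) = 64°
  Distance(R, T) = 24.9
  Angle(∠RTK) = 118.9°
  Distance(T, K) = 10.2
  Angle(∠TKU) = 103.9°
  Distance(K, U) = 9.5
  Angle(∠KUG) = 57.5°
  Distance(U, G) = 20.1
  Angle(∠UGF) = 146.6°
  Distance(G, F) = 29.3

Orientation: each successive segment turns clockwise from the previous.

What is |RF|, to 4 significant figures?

43.92

J is at the origin; JC runs at -109.7° with length 14.5, so C = (-4.888, -13.65). ∠JCR = 128.8° gives CR at -160.9° from the x-axis; with |CR| = 19.6, R = (-23.41, -20.06). ∠CRT = 64.0° gives RT at 83.10° from the x-axis; with |RT| = 24.9, T = (-20.42, 4.655). ∠RTK = 118.9° gives TK at 22.00° from the x-axis; with |TK| = 10.2, K = (-10.96, 8.476). ∠TKU = 103.9° gives KU at -54.10° from the x-axis; with |KU| = 9.5, U = (-5.390, 0.7805). ∠KUG = 57.5° gives UG at -176.6° from the x-axis; with |UG| = 20.1, G = (-25.45, -0.4116). ∠UGF = 146.6° gives GF at 150.0° from the x-axis; with |GF| = 29.3, F = (-50.83, 14.24). Then |RF| = |F − R| = 43.92.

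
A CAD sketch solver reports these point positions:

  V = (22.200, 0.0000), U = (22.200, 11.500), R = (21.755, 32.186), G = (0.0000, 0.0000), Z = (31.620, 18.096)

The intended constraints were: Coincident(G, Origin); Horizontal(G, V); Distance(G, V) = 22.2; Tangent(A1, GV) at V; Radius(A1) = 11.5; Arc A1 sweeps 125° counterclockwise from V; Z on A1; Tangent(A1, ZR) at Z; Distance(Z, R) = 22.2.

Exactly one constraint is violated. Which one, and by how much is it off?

Distance(Z, R) = 22.2 — off by 5.00.

G = (0.00, 0.00) ✓; G.y = 0.00, V.y = 0.00 ✓; |GV| = 22.20 ✓; ∠(UV, VG) = 90.00° ✓; |UV| = 11.50 ✓; bearing(U→Z) − bearing(U→V) = 125.0° ✓; |UZ| = 11.50 ✓; ∠(UZ, ZR) = 90.00° ✓; |ZR| = 17.20 ✗.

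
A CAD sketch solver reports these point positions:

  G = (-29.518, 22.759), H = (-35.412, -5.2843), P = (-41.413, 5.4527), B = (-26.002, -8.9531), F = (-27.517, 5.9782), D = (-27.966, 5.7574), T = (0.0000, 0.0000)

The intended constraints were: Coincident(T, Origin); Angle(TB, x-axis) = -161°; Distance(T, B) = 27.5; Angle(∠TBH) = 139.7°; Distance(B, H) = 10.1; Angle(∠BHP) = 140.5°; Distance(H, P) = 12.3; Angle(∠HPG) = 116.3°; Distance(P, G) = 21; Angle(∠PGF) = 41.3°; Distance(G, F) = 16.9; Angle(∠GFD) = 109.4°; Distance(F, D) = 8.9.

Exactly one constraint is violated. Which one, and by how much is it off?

Distance(F, D) = 8.9 — off by 8.40.

T = (0.00, 0.00) ✓; TB at -161.0° ✓; |TB| = 27.50 ✓; ∠TBH = 139.7° ✓; |BH| = 10.10 ✓; ∠BHP = 140.5° ✓; |HP| = 12.30 ✓; ∠HPG = 116.3° ✓; |PG| = 21.00 ✓; ∠PGF = 41.30° ✓; |GF| = 16.90 ✓; ∠GFD = 109.4° ✓; |FD| = 0.5004 ✗.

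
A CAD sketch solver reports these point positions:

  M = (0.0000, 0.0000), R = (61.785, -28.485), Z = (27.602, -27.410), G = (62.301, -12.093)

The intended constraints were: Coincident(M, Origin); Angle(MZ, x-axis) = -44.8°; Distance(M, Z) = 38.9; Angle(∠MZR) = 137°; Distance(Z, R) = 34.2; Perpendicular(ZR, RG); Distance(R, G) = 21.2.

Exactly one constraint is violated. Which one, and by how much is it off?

Distance(R, G) = 21.2 — off by 4.80.

M = (0.00, 0.00) ✓; MZ at -44.80° ✓; |MZ| = 38.90 ✓; ∠MZR = 137.0° ✓; |ZR| = 34.20 ✓; ∠(ZR, RG) = 90.00° ✓; |RG| = 16.40 ✗.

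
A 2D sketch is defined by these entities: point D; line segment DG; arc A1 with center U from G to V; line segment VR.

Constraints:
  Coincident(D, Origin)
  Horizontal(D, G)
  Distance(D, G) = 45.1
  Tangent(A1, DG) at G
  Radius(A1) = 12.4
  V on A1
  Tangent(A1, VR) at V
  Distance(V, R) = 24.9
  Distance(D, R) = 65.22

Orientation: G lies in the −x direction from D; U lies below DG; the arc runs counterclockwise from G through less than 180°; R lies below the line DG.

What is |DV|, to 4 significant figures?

59.16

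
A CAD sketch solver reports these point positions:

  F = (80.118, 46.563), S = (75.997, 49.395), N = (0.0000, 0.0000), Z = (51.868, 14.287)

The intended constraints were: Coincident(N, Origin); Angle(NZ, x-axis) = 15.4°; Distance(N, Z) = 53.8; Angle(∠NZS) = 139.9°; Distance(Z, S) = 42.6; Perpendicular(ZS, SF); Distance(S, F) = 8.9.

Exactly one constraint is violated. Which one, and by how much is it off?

Distance(S, F) = 8.9 — off by 3.90.

N = (0.00, 0.00) ✓; NZ at 15.40° ✓; |NZ| = 53.80 ✓; ∠NZS = 139.9° ✓; |ZS| = 42.60 ✓; ∠(ZS, SF) = 90.00° ✓; |SF| = 5.000 ✗.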